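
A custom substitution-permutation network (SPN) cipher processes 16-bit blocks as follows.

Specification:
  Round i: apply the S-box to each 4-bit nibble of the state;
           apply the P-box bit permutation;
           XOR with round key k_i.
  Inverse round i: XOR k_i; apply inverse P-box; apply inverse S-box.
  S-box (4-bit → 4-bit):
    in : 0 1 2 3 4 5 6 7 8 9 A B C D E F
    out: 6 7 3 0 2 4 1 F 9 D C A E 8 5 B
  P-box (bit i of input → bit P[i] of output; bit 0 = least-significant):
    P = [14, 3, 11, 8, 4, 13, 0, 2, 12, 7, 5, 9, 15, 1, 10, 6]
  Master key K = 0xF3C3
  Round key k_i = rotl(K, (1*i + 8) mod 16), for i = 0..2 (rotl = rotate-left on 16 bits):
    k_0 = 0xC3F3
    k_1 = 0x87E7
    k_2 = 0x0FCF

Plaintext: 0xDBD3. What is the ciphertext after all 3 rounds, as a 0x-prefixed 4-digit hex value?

0x2CAE

s_0 = plaintext = 0xDBD3
s_1 = Round(s_0, k_0) = 0xC137
s_2 = Round(s_1, k_1) = 0xDA0D
s_3 = Round(s_2, k_2) = 0x2CAE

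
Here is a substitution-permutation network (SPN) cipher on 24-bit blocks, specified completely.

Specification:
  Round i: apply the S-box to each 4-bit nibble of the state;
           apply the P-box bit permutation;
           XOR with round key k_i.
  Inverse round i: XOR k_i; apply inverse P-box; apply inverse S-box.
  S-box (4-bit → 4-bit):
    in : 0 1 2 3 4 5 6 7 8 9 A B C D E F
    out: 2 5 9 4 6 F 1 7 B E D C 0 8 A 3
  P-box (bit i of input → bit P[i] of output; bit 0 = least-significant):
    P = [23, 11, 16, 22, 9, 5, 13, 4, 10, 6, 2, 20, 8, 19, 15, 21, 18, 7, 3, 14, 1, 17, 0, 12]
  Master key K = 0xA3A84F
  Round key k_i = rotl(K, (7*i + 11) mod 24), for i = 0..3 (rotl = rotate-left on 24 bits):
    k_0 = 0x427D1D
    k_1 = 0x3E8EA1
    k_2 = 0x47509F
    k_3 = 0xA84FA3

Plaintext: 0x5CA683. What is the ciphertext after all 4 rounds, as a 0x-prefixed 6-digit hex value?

s_0 = plaintext = 0x5CA683
s_1 = Round(s_0, k_0) = 0x61EA2E
s_2 = Round(s_1, k_1) = 0x4280BF
s_3 = Round(s_2, k_2) = 0xE939CE
s_4 = Round(s_3, k_3) = 0xFA976F

0xFA976F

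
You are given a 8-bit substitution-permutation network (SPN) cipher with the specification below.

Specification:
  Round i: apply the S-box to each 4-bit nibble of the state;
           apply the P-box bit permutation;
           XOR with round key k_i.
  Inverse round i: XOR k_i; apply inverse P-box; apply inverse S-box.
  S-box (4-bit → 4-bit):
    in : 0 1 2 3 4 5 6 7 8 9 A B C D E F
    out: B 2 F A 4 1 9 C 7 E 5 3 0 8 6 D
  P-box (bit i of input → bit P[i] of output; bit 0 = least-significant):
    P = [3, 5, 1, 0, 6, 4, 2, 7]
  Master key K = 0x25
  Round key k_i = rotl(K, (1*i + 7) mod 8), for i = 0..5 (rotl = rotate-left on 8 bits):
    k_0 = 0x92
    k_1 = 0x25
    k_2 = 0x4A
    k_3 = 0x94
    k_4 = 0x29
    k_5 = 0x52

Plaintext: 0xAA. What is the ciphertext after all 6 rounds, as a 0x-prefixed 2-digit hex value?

0x86

s_0 = plaintext = 0xAA
s_1 = Round(s_0, k_0) = 0xDC
s_2 = Round(s_1, k_1) = 0xA5
s_3 = Round(s_2, k_2) = 0x06
s_4 = Round(s_3, k_3) = 0x4D
s_5 = Round(s_4, k_4) = 0x2C
s_6 = Round(s_5, k_5) = 0x86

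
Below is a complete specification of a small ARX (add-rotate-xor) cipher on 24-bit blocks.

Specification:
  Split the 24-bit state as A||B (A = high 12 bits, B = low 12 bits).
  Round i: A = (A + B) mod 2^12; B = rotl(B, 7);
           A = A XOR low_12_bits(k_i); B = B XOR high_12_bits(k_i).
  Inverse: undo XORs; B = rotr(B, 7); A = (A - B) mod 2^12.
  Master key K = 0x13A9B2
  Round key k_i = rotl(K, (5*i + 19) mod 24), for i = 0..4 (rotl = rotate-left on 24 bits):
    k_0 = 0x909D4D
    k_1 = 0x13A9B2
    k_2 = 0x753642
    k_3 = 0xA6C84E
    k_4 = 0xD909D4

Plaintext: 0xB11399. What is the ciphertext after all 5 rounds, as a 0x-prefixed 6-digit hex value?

0x5D3BFC

s_0 = plaintext = 0xB11399
s_1 = Round(s_0, k_0) = 0x3E7595
s_2 = Round(s_1, k_1) = 0x0CEB96
s_3 = Round(s_2, k_2) = 0xA26C0F
s_4 = Round(s_3, k_3) = 0xE7BD8C
s_5 = Round(s_4, k_4) = 0x5D3BFC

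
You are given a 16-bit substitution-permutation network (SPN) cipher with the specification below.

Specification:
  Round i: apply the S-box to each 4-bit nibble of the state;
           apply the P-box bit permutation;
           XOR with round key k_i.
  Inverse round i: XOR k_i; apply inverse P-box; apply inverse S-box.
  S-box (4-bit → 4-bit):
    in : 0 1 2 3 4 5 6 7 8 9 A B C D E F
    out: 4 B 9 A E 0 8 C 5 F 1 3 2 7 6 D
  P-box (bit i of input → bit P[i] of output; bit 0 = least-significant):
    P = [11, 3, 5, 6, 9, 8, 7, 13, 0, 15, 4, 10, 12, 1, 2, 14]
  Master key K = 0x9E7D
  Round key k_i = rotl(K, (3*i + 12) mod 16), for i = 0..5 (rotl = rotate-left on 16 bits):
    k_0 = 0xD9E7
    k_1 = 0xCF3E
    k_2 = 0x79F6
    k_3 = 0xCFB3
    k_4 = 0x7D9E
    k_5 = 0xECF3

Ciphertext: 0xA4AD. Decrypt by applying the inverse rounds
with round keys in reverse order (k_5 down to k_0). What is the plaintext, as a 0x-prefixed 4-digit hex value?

0x1E55

s_0 = ciphertext = 0xA4AD
s_1 = InvRound(s_0, k_5) = 0x4051
s_2 = InvRound(s_1, k_4) = 0xD241
s_3 = InvRound(s_2, k_3) = 0xB7EF
s_4 = InvRound(s_3, k_2) = 0x69AB
s_5 = InvRound(s_4, k_1) = 0x09F5
s_6 = InvRound(s_5, k_0) = 0x1E55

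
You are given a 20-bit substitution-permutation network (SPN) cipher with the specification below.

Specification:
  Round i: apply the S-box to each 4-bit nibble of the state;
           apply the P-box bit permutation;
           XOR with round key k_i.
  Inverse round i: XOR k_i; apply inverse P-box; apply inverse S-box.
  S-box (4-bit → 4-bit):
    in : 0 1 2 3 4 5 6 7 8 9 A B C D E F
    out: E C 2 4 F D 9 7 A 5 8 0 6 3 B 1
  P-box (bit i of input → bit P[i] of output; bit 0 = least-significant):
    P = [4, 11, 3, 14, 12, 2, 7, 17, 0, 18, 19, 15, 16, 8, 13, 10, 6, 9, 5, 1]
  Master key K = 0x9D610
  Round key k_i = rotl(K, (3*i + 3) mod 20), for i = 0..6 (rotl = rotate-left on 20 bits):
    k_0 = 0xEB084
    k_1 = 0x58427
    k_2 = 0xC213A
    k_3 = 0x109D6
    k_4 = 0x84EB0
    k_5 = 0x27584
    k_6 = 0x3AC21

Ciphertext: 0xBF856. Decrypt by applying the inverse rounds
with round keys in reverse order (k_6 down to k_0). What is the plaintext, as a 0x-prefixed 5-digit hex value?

0x0EEC4

s_0 = ciphertext = 0xBF856
s_1 = InvRound(s_0, k_6) = 0x5A9D6
s_2 = InvRound(s_1, k_5) = 0x6686E
s_3 = InvRound(s_2, k_4) = 0xE1C09
s_4 = InvRound(s_3, k_3) = 0x6E749
s_5 = InvRound(s_4, k_2) = 0x4A5A6
s_6 = InvRound(s_5, k_1) = 0xB7F3B
s_7 = InvRound(s_6, k_0) = 0x0EEC4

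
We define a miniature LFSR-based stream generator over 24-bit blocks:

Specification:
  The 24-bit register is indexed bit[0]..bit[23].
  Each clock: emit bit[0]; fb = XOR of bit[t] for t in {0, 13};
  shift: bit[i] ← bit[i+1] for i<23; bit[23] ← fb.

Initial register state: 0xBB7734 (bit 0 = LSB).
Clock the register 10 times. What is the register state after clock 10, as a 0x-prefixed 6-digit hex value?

0xBBEEDD

reg_0 = 0xBB7734
clock 1: out=0, reg = 0xDDBB9A
clock 2: out=0, reg = 0xEEDDCD
clock 3: out=1, reg = 0xF76EE6
clock 4: out=0, reg = 0xFBB773
clock 5: out=1, reg = 0x7DDBB9
clock 6: out=1, reg = 0xBEEDDC
clock 7: out=0, reg = 0xDF76EE
clock 8: out=0, reg = 0xEFBB77
clock 9: out=1, reg = 0x77DDBB
clock 10: out=1, reg = 0xBBEEDD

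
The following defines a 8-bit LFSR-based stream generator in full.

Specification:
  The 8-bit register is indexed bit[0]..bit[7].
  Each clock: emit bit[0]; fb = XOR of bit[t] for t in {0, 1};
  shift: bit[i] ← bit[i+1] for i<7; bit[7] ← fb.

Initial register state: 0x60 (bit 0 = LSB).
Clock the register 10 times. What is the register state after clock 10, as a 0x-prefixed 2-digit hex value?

reg_0 = 0x60
clock 1: out=0, reg = 0x30
clock 2: out=0, reg = 0x18
clock 3: out=0, reg = 0x0C
clock 4: out=0, reg = 0x06
clock 5: out=0, reg = 0x83
clock 6: out=1, reg = 0x41
clock 7: out=1, reg = 0xA0
clock 8: out=0, reg = 0x50
clock 9: out=0, reg = 0x28
clock 10: out=0, reg = 0x14

0x14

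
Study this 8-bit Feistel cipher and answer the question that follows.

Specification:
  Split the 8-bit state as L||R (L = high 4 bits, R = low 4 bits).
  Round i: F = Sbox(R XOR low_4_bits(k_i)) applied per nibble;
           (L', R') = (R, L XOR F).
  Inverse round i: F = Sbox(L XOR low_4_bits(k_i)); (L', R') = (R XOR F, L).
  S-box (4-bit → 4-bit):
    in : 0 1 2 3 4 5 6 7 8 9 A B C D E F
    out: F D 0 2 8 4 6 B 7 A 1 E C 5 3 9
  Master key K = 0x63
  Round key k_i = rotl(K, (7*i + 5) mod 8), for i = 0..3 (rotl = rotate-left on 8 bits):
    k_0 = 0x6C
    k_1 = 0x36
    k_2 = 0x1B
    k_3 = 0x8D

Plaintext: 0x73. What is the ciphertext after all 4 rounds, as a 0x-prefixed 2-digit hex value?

0x75

s_0 = plaintext = 0x73
s_1 = Round(s_0, k_0) = 0x3E
s_2 = Round(s_1, k_1) = 0xE4
s_3 = Round(s_2, k_2) = 0x47
s_4 = Round(s_3, k_3) = 0x75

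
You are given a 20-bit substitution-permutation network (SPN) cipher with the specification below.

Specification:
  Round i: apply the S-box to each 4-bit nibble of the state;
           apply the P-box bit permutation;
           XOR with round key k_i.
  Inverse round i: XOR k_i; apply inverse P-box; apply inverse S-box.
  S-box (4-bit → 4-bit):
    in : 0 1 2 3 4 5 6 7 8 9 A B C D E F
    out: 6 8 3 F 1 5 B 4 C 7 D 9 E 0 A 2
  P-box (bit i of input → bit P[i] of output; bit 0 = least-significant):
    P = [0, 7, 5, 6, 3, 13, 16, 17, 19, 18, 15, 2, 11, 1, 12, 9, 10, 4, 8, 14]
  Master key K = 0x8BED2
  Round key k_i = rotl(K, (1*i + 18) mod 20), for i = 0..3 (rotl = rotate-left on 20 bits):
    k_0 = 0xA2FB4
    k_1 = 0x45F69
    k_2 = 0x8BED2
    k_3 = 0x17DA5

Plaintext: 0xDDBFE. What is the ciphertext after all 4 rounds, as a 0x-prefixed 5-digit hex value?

0xC5C9B

s_0 = plaintext = 0xDDBFE
s_1 = Round(s_0, k_0) = 0x20F70
s_2 = Round(s_1, k_1) = 0x14BDB
s_3 = Round(s_2, k_2) = 0x0F697
s_4 = Round(s_3, k_3) = 0xC5C9B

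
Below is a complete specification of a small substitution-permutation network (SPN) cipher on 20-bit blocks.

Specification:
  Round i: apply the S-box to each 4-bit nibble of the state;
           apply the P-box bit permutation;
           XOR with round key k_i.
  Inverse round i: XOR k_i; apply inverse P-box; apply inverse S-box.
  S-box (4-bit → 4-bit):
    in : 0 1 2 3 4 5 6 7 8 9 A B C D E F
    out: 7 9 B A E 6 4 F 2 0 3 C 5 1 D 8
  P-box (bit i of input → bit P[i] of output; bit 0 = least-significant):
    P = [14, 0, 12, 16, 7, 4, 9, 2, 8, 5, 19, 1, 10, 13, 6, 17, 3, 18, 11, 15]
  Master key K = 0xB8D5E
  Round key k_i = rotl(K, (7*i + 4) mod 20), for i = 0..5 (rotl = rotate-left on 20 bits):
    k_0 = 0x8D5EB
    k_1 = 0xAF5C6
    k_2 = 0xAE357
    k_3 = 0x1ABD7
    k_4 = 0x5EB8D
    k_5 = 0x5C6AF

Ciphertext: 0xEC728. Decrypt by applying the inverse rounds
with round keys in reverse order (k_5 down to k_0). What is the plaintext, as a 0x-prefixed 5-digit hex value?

s_0 = ciphertext = 0xEC728
s_1 = InvRound(s_0, k_5) = 0x9FE13
s_2 = InvRound(s_1, k_4) = 0xADE26
s_3 = InvRound(s_2, k_3) = 0x970A7
s_4 = InvRound(s_3, k_2) = 0xFBA0B
s_5 = InvRound(s_4, k_1) = 0x0CDE2
s_6 = InvRound(s_5, k_0) = 0xC9695

0xC9695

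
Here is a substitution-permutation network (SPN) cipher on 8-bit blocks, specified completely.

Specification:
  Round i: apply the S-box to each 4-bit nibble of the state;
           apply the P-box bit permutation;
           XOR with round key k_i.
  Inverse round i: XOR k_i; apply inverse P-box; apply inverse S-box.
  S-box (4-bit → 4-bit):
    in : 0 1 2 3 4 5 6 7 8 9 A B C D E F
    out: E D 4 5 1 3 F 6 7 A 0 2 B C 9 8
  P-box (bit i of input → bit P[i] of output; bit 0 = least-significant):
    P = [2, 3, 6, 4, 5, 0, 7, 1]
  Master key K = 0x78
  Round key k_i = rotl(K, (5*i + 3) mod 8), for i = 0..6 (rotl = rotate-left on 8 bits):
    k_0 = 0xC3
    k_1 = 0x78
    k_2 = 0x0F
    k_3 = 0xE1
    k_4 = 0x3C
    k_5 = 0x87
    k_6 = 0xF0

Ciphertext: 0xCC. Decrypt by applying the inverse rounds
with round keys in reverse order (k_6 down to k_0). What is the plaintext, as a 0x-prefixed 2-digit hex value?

s_0 = ciphertext = 0xCC
s_1 = InvRound(s_0, k_6) = 0x4C
s_2 = InvRound(s_1, k_5) = 0x07
s_3 = InvRound(s_2, k_4) = 0xC9
s_4 = InvRound(s_3, k_3) = 0x4B
s_5 = InvRound(s_4, k_2) = 0xA3
s_6 = InvRound(s_5, k_1) = 0x00
s_7 = InvRound(s_6, k_0) = 0x02

0x02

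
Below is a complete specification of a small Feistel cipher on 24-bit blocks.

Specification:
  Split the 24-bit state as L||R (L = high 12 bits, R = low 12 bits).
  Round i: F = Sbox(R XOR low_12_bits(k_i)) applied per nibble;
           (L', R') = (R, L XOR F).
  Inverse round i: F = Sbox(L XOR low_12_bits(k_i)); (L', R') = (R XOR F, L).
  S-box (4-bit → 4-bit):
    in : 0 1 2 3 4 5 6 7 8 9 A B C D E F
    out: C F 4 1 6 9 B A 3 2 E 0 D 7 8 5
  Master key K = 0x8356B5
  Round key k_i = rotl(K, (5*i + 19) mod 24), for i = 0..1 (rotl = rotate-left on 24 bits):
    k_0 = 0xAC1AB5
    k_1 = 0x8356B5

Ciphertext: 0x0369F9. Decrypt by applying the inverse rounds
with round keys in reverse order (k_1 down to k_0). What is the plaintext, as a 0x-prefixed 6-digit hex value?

0x3912C8

s_0 = ciphertext = 0x0369F9
s_1 = InvRound(s_0, k_1) = 0x2C8036
s_2 = InvRound(s_1, k_0) = 0x3912C8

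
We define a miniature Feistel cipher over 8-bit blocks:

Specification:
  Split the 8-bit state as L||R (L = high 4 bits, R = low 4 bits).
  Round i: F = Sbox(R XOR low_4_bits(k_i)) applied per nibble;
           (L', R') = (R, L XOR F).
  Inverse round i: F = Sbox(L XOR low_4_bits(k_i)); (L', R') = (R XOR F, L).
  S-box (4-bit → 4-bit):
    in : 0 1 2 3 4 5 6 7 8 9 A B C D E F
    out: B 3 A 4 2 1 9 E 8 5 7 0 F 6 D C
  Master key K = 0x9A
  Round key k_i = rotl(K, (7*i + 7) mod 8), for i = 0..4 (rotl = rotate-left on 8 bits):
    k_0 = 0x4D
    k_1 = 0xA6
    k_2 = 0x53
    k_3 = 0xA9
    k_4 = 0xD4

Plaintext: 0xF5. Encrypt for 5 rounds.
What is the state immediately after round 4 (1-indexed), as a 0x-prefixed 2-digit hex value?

s_0 = plaintext = 0xF5
s_1 = Round(s_0, k_0) = 0x57
s_2 = Round(s_1, k_1) = 0x76
s_3 = Round(s_2, k_2) = 0x66
s_4 = Round(s_3, k_3) = 0x6A
s_5 = Round(s_4, k_4) = 0xAB

0x6A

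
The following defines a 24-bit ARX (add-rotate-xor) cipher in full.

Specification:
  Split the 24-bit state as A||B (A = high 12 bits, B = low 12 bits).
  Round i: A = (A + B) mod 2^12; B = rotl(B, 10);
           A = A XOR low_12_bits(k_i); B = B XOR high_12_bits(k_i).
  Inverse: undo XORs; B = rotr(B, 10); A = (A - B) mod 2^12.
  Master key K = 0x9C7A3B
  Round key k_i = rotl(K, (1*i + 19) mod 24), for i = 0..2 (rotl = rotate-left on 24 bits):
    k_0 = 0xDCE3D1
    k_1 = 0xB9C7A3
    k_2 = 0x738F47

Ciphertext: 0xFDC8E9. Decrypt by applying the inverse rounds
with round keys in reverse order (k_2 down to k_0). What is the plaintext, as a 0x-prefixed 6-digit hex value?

0x5CCA8F

s_0 = ciphertext = 0xFDC8E9
s_1 = InvRound(s_0, k_2) = 0x154F47
s_2 = InvRound(s_1, k_1) = 0x38A36D
s_3 = InvRound(s_2, k_0) = 0x5CCA8F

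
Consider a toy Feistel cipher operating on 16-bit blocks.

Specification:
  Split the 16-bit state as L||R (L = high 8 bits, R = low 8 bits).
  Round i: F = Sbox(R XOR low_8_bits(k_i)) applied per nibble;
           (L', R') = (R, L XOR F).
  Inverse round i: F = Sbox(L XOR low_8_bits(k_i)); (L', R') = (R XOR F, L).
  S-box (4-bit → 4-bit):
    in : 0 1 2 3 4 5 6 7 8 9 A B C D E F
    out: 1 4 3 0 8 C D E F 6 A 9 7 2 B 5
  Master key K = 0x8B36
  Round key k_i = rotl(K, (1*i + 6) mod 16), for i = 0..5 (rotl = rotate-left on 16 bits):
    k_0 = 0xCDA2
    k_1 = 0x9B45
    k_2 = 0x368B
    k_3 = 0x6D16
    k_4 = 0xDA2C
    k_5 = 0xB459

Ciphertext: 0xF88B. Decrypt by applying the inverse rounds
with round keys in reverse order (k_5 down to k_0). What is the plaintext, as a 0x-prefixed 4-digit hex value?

s_0 = ciphertext = 0xF88B
s_1 = InvRound(s_0, k_5) = 0x2FF8
s_2 = InvRound(s_1, k_4) = 0xE82F
s_3 = InvRound(s_2, k_3) = 0x74E8
s_4 = InvRound(s_3, k_2) = 0xBD74
s_5 = InvRound(s_4, k_1) = 0x2BBD
s_6 = InvRound(s_5, k_0) = 0x4B2B

0x4B2B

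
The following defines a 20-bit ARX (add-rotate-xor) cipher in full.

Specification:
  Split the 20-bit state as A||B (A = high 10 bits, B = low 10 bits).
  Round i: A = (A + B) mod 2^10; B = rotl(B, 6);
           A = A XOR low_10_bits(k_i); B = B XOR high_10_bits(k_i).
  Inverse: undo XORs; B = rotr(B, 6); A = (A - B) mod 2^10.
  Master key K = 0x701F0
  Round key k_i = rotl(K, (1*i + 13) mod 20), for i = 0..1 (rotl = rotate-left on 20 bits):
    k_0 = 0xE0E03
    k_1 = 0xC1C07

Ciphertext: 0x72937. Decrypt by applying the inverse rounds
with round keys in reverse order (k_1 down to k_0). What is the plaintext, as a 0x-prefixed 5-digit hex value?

s_0 = ciphertext = 0x72937
s_1 = InvRound(s_0, k_1) = 0xB1708
s_2 = InvRound(s_1, k_0) = 0x050B2

0x050B2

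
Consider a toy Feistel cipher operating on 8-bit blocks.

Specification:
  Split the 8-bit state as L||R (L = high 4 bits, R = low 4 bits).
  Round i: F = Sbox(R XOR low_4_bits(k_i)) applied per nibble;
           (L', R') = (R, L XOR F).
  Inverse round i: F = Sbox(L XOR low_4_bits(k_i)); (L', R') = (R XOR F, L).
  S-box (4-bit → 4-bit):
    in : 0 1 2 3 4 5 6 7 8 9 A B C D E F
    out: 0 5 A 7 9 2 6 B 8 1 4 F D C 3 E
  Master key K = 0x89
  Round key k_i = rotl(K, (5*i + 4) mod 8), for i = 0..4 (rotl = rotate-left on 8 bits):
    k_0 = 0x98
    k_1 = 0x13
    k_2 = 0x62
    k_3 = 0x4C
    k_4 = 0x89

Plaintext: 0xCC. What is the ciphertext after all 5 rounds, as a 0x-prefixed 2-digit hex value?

0xFB

s_0 = plaintext = 0xCC
s_1 = Round(s_0, k_0) = 0xC5
s_2 = Round(s_1, k_1) = 0x5A
s_3 = Round(s_2, k_2) = 0xAD
s_4 = Round(s_3, k_3) = 0xDF
s_5 = Round(s_4, k_4) = 0xFB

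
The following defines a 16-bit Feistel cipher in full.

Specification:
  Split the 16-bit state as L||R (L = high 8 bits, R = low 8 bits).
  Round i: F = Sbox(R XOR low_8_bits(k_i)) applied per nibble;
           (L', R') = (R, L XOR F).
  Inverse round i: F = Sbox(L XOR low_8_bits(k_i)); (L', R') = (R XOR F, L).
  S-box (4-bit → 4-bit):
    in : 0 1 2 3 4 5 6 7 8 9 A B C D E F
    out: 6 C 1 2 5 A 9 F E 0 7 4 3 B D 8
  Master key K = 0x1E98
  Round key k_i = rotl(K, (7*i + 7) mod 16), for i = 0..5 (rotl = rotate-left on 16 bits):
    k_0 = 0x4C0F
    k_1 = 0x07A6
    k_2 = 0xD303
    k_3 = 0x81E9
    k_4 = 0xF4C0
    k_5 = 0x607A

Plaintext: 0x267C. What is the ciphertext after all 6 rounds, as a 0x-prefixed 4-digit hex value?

0xBD04

s_0 = plaintext = 0x267C
s_1 = Round(s_0, k_0) = 0x7CD4
s_2 = Round(s_1, k_1) = 0xD48D
s_3 = Round(s_2, k_2) = 0x8D39
s_4 = Round(s_3, k_3) = 0x393B
s_5 = Round(s_4, k_4) = 0x3BBD
s_6 = Round(s_5, k_5) = 0xBD04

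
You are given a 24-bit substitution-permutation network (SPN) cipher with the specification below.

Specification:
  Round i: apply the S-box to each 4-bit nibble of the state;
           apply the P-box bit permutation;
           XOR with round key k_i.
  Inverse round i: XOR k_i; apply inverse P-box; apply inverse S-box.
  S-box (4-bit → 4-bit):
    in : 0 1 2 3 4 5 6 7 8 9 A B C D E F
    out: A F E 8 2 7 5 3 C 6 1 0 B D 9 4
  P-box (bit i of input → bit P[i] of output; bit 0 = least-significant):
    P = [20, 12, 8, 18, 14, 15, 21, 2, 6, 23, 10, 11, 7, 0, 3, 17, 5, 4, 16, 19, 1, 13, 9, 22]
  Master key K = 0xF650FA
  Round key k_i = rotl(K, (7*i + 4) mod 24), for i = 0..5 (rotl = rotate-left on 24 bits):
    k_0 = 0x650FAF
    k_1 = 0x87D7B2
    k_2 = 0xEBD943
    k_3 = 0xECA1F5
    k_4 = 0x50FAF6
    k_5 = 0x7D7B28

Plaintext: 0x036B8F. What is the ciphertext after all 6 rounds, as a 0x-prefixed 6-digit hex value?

0xACCD13

s_0 = plaintext = 0x036B8F
s_1 = Round(s_0, k_0) = 0x0D2E23
s_2 = Round(s_1, k_1) = 0xE87FDF
s_3 = Round(s_2, k_2) = 0x829CC4
s_4 = Round(s_3, k_3) = 0x257BA8
s_5 = Round(s_4, k_4) = 0x159947
s_6 = Round(s_5, k_5) = 0xACCD13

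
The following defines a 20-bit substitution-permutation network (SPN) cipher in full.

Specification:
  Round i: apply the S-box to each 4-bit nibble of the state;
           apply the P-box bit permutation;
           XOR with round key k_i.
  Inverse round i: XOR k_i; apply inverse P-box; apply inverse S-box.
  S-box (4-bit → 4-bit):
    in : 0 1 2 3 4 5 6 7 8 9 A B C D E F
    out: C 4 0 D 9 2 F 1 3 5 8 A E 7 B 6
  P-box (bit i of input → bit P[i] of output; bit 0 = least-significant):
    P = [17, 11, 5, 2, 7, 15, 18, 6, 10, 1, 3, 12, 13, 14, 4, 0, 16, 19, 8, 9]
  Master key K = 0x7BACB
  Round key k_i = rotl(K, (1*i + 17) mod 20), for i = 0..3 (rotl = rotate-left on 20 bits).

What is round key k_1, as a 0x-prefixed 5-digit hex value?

0xDEEB2

K = 0x7BACB
k_0 = rotl(K, (1*0+17) mod 20) = rotl(K, 17) = 0x6F759
k_1 = rotl(K, (1*1+17) mod 20) = rotl(K, 18) = 0xDEEB2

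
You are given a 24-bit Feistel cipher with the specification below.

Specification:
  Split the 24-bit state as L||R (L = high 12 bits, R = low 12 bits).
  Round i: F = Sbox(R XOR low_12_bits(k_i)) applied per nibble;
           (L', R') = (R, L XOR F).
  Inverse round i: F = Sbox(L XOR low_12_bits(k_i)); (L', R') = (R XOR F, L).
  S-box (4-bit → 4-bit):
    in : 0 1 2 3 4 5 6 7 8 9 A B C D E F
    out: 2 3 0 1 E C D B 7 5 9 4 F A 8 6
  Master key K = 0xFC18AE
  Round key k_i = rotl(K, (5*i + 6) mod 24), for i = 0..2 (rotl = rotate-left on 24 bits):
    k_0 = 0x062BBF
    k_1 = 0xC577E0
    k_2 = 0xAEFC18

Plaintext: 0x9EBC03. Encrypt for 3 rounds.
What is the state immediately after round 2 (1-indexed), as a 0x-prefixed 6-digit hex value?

s_0 = plaintext = 0x9EBC03
s_1 = Round(s_0, k_0) = 0xC032A4
s_2 = Round(s_1, k_1) = 0x2A40ED
s_3 = Round(s_2, k_2) = 0x0EDDC8

0x2A40ED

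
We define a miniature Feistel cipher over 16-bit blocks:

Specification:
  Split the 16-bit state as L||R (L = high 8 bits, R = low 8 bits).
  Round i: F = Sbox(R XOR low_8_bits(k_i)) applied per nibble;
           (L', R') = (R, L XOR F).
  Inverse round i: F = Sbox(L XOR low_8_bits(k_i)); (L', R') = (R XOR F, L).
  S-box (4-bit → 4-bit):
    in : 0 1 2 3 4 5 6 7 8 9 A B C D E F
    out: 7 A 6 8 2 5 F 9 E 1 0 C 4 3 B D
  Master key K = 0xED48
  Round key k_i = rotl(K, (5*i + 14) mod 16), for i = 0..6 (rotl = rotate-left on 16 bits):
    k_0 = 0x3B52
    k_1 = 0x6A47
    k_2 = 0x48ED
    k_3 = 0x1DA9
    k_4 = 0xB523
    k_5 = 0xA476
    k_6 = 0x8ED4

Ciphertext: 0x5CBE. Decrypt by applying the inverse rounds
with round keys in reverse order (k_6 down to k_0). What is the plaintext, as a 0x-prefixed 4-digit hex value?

0xEF3D

s_0 = ciphertext = 0x5CBE
s_1 = InvRound(s_0, k_6) = 0x505C
s_2 = InvRound(s_1, k_5) = 0x3350
s_3 = InvRound(s_2, k_4) = 0xF733
s_4 = InvRound(s_3, k_3) = 0x68F7
s_5 = InvRound(s_4, k_2) = 0x1268
s_6 = InvRound(s_5, k_1) = 0x3D12
s_7 = InvRound(s_6, k_0) = 0xEF3D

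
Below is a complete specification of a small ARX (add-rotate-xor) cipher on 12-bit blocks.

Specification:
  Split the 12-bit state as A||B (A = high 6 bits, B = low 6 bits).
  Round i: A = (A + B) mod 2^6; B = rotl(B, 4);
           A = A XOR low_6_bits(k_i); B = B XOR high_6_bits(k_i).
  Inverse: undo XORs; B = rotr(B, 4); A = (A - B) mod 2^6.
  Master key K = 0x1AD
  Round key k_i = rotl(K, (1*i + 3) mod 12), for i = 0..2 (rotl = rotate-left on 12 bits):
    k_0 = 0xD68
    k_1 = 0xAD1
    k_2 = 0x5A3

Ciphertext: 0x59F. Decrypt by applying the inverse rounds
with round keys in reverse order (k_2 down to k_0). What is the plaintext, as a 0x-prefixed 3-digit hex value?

s_0 = ciphertext = 0x59F
s_1 = InvRound(s_0, k_2) = 0x464
s_2 = InvRound(s_1, k_1) = 0x13C
s_3 = InvRound(s_2, k_0) = 0x224

0x224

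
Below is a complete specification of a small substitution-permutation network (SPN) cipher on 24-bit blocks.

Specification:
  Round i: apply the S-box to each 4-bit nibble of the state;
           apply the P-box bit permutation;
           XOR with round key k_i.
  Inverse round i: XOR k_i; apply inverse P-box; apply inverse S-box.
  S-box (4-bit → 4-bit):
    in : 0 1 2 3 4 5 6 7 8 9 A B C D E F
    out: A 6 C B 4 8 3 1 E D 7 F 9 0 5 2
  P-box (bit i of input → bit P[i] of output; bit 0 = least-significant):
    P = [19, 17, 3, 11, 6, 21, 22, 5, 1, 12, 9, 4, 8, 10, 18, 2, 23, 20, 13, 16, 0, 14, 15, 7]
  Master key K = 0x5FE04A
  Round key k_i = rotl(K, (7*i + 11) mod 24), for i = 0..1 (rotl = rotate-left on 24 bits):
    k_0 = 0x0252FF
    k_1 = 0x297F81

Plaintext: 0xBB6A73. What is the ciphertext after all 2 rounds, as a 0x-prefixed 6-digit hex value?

0x84D260

s_0 = plaintext = 0xBB6A73
s_1 = Round(s_0, k_0) = 0x99AD3C
s_2 = Round(s_1, k_1) = 0x84D260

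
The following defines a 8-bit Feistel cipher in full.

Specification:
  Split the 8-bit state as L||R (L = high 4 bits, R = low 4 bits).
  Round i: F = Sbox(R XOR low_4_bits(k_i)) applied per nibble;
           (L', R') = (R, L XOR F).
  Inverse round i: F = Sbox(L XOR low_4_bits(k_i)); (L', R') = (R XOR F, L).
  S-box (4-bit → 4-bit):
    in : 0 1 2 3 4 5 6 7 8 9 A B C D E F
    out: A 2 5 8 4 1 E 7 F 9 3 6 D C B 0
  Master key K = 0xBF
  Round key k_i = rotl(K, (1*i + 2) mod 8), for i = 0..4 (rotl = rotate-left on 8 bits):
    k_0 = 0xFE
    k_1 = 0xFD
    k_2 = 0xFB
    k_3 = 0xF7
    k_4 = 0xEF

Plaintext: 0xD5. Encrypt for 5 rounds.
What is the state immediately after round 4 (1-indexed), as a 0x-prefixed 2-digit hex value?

0x15

s_0 = plaintext = 0xD5
s_1 = Round(s_0, k_0) = 0x5B
s_2 = Round(s_1, k_1) = 0xBB
s_3 = Round(s_2, k_2) = 0xB1
s_4 = Round(s_3, k_3) = 0x15
s_5 = Round(s_4, k_4) = 0x52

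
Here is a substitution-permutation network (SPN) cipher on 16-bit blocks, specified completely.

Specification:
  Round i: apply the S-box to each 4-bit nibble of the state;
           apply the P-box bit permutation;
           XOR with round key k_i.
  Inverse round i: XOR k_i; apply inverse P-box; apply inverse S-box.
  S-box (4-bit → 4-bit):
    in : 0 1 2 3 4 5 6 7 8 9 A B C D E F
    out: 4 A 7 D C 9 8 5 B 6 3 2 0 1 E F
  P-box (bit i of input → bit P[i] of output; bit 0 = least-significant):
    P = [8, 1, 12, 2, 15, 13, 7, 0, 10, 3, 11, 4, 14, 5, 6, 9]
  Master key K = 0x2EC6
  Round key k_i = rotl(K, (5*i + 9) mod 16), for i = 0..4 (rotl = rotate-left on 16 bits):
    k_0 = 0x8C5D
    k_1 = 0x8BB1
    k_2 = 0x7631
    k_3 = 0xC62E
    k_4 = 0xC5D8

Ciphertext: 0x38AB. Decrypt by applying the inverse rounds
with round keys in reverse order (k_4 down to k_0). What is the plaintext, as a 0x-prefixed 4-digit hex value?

s_0 = ciphertext = 0x38AB
s_1 = InvRound(s_0, k_4) = 0x2382
s_2 = InvRound(s_1, k_3) = 0xAA25
s_3 = InvRound(s_2, k_2) = 0xD3D4
s_4 = InvRound(s_3, k_1) = 0x2064
s_5 = InvRound(s_4, k_0) = 0xBF8C

0xBF8C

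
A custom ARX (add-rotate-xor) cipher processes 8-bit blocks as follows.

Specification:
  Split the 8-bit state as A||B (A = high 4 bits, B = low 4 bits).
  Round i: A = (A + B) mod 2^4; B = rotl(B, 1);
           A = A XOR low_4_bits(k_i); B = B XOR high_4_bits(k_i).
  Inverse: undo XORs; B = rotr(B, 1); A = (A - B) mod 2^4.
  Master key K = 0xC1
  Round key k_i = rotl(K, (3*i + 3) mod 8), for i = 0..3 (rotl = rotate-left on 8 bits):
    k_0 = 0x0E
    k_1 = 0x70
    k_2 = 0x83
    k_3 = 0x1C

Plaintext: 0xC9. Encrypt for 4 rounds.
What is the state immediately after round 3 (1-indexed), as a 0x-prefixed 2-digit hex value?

s_0 = plaintext = 0xC9
s_1 = Round(s_0, k_0) = 0xB3
s_2 = Round(s_1, k_1) = 0xE1
s_3 = Round(s_2, k_2) = 0xCA
s_4 = Round(s_3, k_3) = 0xA4

0xCA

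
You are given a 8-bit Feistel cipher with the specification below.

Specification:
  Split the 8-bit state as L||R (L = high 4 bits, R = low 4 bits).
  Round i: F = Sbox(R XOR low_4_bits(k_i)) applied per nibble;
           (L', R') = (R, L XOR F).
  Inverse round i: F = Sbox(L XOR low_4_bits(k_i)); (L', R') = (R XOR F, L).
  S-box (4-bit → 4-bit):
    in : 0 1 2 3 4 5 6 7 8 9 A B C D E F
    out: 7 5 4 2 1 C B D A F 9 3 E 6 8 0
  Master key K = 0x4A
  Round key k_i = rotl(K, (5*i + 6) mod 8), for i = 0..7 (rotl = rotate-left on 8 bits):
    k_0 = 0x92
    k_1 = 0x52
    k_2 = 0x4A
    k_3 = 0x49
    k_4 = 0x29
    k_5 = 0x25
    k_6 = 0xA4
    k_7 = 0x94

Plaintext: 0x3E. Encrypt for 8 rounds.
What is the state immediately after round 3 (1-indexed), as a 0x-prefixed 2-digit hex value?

0xEC

s_0 = plaintext = 0x3E
s_1 = Round(s_0, k_0) = 0xED
s_2 = Round(s_1, k_1) = 0xDE
s_3 = Round(s_2, k_2) = 0xEC
s_4 = Round(s_3, k_3) = 0xC2
s_5 = Round(s_4, k_4) = 0x2F
s_6 = Round(s_5, k_5) = 0xFB
s_7 = Round(s_6, k_6) = 0xBF
s_8 = Round(s_7, k_7) = 0xF8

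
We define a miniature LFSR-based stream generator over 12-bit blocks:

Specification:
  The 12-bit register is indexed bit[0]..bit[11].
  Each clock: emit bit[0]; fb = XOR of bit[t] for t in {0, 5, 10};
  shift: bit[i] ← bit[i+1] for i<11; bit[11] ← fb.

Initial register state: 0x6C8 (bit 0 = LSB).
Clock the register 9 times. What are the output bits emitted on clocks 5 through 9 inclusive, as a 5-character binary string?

00110

reg_0 = 0x6C8
clock 1: out=0, reg = 0xB64
clock 2: out=0, reg = 0xDB2
clock 3: out=0, reg = 0x6D9
clock 4: out=1, reg = 0x36C
clock 5: out=0, reg = 0x9B6
clock 6: out=0, reg = 0xCDB
clock 7: out=1, reg = 0x66D
clock 8: out=1, reg = 0xB36
clock 9: out=0, reg = 0xD9B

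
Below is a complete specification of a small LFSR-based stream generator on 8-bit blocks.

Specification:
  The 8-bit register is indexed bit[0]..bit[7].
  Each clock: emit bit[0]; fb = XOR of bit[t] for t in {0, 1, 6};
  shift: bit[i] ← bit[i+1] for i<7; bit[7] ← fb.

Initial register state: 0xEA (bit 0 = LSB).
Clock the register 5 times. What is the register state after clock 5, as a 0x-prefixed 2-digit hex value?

reg_0 = 0xEA
clock 1: out=0, reg = 0x75
clock 2: out=1, reg = 0x3A
clock 3: out=0, reg = 0x9D
clock 4: out=1, reg = 0xCE
clock 5: out=0, reg = 0x67

0x67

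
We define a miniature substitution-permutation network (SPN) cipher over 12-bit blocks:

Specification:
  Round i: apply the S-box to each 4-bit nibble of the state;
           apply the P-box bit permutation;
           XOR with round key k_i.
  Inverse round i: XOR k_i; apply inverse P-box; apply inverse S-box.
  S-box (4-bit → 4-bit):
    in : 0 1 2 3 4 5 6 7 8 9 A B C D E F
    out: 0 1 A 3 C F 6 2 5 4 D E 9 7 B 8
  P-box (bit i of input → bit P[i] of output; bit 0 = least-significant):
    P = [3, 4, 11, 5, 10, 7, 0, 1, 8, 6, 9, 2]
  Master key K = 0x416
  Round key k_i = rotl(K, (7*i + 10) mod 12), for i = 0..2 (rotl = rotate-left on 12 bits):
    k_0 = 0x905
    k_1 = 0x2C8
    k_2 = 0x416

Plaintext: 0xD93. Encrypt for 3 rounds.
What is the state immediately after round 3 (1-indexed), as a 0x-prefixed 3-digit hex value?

0x7C3

s_0 = plaintext = 0xD93
s_1 = Round(s_0, k_0) = 0xA5C
s_2 = Round(s_1, k_1) = 0x567
s_3 = Round(s_2, k_2) = 0x7C3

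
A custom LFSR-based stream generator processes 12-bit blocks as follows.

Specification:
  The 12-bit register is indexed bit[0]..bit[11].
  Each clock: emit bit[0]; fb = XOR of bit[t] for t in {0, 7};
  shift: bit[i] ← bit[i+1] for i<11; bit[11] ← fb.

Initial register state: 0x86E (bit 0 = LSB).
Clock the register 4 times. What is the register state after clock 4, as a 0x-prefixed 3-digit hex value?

reg_0 = 0x86E
clock 1: out=0, reg = 0x437
clock 2: out=1, reg = 0xA1B
clock 3: out=1, reg = 0xD0D
clock 4: out=1, reg = 0xE86

0xE86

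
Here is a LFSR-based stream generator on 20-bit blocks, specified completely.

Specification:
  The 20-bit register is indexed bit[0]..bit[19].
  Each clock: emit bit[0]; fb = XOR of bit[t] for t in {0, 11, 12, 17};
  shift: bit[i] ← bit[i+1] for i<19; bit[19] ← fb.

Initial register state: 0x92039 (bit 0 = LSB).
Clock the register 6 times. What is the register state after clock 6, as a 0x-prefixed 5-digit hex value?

reg_0 = 0x92039
clock 1: out=1, reg = 0xC901C
clock 2: out=0, reg = 0xE480E
clock 3: out=0, reg = 0x72407
clock 4: out=1, reg = 0x39203
clock 5: out=1, reg = 0x9C901
clock 6: out=1, reg = 0x4E480

0x4E480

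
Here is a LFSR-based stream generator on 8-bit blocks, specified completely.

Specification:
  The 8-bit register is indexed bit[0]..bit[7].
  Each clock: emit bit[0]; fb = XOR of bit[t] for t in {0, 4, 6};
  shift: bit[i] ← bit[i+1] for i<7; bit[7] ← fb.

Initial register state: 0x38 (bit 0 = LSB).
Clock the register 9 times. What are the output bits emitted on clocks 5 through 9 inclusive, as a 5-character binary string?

11001

reg_0 = 0x38
clock 1: out=0, reg = 0x9C
clock 2: out=0, reg = 0xCE
clock 3: out=0, reg = 0xE7
clock 4: out=1, reg = 0x73
clock 5: out=1, reg = 0xB9
clock 6: out=1, reg = 0x5C
clock 7: out=0, reg = 0x2E
clock 8: out=0, reg = 0x17
clock 9: out=1, reg = 0x0B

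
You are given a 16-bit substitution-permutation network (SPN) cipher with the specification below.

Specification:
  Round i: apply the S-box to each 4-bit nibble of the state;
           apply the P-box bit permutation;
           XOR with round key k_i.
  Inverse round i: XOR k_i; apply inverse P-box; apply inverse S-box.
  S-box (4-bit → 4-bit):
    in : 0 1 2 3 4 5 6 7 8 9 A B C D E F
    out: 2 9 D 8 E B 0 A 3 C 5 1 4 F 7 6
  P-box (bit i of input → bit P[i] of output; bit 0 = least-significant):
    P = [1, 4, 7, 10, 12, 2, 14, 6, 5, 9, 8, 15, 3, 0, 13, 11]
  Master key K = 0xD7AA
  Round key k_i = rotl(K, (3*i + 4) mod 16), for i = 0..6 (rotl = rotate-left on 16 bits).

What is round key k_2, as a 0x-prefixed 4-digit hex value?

K = 0xD7AA
k_0 = rotl(K, (3*0+4) mod 16) = rotl(K, 4) = 0x7AAD
k_1 = rotl(K, (3*1+4) mod 16) = rotl(K, 7) = 0xD56B
k_2 = rotl(K, (3*2+4) mod 16) = rotl(K, 10) = 0xAB5E

0xAB5E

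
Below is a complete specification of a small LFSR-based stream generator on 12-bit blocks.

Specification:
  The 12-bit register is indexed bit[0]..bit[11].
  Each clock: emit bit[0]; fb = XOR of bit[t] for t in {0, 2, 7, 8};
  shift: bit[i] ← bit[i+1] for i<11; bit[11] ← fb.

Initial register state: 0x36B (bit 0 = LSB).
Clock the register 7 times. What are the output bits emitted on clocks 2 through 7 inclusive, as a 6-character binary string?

101011

reg_0 = 0x36B
clock 1: out=1, reg = 0x1B5
clock 2: out=1, reg = 0x0DA
clock 3: out=0, reg = 0x86D
clock 4: out=1, reg = 0x436
clock 5: out=0, reg = 0xA1B
clock 6: out=1, reg = 0xD0D
clock 7: out=1, reg = 0xE86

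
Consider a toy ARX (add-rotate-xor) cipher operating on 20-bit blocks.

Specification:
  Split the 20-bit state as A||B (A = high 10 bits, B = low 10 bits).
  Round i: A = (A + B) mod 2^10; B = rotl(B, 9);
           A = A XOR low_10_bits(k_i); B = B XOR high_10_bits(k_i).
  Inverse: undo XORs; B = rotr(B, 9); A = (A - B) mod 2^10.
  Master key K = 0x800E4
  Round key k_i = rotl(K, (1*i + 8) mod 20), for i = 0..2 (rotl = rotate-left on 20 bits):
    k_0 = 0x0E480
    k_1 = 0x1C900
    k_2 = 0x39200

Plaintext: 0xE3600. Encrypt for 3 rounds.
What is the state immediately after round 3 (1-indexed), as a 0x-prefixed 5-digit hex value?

0x0D193

s_0 = plaintext = 0xE3600
s_1 = Round(s_0, k_0) = 0x43539
s_2 = Round(s_1, k_1) = 0xD1AEE
s_3 = Round(s_2, k_2) = 0x0D193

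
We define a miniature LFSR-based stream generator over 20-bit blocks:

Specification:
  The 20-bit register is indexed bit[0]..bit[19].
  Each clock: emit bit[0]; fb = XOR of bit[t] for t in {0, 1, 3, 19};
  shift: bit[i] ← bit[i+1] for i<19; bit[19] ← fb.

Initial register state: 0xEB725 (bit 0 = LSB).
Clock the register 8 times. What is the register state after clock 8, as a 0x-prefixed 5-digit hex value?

reg_0 = 0xEB725
clock 1: out=1, reg = 0x75B92
clock 2: out=0, reg = 0xBADC9
clock 3: out=1, reg = 0xDD6E4
clock 4: out=0, reg = 0xEEB72
clock 5: out=0, reg = 0x775B9
clock 6: out=1, reg = 0x3BADC
clock 7: out=0, reg = 0x9DD6E
clock 8: out=0, reg = 0xCEEB7

0xCEEB7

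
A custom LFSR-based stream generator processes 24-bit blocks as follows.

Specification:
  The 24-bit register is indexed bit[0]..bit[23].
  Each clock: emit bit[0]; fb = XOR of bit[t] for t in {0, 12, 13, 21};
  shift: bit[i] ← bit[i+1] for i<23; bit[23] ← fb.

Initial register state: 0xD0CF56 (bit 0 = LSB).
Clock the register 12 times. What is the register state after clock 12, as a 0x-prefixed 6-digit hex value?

0x08AD0C

reg_0 = 0xD0CF56
clock 1: out=0, reg = 0x6867AB
clock 2: out=1, reg = 0xB433D5
clock 3: out=1, reg = 0x5A19EA
clock 4: out=0, reg = 0xAD0CF5
clock 5: out=1, reg = 0x56867A
clock 6: out=0, reg = 0x2B433D
clock 7: out=1, reg = 0x15A19E
clock 8: out=0, reg = 0x8AD0CF
clock 9: out=1, reg = 0x456867
clock 10: out=1, reg = 0x22B433
clock 11: out=1, reg = 0x115A19
clock 12: out=1, reg = 0x08AD0C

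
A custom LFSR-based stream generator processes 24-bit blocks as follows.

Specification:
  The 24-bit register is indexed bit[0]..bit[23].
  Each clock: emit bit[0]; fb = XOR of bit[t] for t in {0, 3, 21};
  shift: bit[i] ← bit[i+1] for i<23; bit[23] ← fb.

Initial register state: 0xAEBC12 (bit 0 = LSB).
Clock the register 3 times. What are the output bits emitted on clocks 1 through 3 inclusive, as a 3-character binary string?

reg_0 = 0xAEBC12
clock 1: out=0, reg = 0xD75E09
clock 2: out=1, reg = 0x6BAF04
clock 3: out=0, reg = 0xB5D782

010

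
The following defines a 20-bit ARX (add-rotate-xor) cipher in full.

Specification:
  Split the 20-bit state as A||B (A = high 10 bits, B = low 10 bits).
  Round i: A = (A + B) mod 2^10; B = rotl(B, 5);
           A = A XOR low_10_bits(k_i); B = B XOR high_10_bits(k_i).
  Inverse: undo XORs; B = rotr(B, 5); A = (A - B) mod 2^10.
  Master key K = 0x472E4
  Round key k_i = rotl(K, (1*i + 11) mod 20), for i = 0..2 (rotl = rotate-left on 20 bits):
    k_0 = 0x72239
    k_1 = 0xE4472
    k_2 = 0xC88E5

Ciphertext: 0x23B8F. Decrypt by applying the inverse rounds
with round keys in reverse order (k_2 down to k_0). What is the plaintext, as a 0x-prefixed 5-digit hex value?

0xB833A

s_0 = ciphertext = 0x23B8F
s_1 = InvRound(s_0, k_2) = 0xB19A5
s_2 = InvRound(s_1, k_1) = 0x08E91
s_3 = InvRound(s_2, k_0) = 0xB833A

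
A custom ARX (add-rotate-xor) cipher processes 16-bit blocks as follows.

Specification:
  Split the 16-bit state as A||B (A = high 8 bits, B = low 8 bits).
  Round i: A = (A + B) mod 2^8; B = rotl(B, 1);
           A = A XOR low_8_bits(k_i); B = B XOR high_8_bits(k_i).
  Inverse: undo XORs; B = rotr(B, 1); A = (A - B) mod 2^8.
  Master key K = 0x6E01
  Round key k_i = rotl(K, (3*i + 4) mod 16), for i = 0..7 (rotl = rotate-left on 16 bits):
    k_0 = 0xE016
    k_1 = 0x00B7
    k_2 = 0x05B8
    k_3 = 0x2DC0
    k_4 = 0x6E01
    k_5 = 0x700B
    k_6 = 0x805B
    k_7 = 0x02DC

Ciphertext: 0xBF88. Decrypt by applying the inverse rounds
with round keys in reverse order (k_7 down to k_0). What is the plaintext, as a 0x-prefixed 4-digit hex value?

s_0 = ciphertext = 0xBF88
s_1 = InvRound(s_0, k_7) = 0x1E45
s_2 = InvRound(s_1, k_6) = 0x63E2
s_3 = InvRound(s_2, k_5) = 0x1F49
s_4 = InvRound(s_3, k_4) = 0x8B93
s_5 = InvRound(s_4, k_3) = 0xEC5F
s_6 = InvRound(s_5, k_2) = 0x272D
s_7 = InvRound(s_6, k_1) = 0xFA96
s_8 = InvRound(s_7, k_0) = 0xB13B

0xB13B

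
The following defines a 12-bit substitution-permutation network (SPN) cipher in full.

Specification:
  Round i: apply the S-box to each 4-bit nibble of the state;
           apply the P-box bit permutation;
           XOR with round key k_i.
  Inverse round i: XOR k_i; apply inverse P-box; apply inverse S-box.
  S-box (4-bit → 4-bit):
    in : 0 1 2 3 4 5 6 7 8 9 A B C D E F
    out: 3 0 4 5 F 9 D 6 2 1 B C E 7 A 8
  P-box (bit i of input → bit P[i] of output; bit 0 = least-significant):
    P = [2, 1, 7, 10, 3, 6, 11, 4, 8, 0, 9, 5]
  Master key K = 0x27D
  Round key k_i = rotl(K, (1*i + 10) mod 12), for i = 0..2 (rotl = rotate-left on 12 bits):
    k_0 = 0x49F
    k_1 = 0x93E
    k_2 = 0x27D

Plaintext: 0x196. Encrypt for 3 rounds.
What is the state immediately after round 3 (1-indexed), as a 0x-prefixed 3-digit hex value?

s_0 = plaintext = 0x196
s_1 = Round(s_0, k_0) = 0x013
s_2 = Round(s_1, k_1) = 0x8BB
s_3 = Round(s_2, k_2) = 0xEEC

0xEEC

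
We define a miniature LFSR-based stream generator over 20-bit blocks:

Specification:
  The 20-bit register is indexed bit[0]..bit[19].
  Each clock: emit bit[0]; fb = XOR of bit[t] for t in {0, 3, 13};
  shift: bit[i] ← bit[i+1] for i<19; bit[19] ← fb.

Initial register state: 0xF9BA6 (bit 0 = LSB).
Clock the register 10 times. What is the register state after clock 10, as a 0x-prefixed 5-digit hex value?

reg_0 = 0xF9BA6
clock 1: out=0, reg = 0x7CDD3
clock 2: out=1, reg = 0xBE6E9
clock 3: out=1, reg = 0xDF374
clock 4: out=0, reg = 0xEF9BA
clock 5: out=0, reg = 0x77CDD
clock 6: out=1, reg = 0xBBE6E
clock 7: out=0, reg = 0x5DF37
clock 8: out=1, reg = 0xAEF9B
clock 9: out=1, reg = 0xD77CD
clock 10: out=1, reg = 0xEBBE6

0xEBBE6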